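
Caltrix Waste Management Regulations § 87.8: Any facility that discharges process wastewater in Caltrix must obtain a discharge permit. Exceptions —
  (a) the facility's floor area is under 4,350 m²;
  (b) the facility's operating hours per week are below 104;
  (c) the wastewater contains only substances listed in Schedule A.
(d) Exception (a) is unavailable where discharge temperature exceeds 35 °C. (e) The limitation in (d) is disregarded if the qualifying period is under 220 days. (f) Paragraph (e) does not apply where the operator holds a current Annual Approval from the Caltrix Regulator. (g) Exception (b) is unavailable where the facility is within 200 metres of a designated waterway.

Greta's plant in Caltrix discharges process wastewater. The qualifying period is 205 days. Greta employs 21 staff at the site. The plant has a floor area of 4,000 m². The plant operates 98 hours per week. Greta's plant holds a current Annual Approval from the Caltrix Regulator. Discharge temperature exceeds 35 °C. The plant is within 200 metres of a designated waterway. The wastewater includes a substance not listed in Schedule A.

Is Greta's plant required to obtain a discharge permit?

Yes — Greta's plant must obtain a discharge permit.

Exception (a): the facility's floor area is 4,000 m², under the 4,350 m² limit — every condition holds. But: (d) is engaged — discharge temperature exceeds 35 °C. (e) is triggered (the qualifying period is 205 days, under the 220 days limit), but is set aside by (f): (f) applies — a current Annual Approval is held. So (a) is unavailable.
Exception (b)'s conditions are all satisfied: the facility's operating hours per week are 98, below the 104 limit. Turning to paragraph (g): (g) operates against (b): the plant is within 200 m of a designated waterway. (b) is therefore removed.
Exception (c) fails — the wastewater includes a non-Schedule-A substance.
None of the exceptions is available; § 87.8 applies in full.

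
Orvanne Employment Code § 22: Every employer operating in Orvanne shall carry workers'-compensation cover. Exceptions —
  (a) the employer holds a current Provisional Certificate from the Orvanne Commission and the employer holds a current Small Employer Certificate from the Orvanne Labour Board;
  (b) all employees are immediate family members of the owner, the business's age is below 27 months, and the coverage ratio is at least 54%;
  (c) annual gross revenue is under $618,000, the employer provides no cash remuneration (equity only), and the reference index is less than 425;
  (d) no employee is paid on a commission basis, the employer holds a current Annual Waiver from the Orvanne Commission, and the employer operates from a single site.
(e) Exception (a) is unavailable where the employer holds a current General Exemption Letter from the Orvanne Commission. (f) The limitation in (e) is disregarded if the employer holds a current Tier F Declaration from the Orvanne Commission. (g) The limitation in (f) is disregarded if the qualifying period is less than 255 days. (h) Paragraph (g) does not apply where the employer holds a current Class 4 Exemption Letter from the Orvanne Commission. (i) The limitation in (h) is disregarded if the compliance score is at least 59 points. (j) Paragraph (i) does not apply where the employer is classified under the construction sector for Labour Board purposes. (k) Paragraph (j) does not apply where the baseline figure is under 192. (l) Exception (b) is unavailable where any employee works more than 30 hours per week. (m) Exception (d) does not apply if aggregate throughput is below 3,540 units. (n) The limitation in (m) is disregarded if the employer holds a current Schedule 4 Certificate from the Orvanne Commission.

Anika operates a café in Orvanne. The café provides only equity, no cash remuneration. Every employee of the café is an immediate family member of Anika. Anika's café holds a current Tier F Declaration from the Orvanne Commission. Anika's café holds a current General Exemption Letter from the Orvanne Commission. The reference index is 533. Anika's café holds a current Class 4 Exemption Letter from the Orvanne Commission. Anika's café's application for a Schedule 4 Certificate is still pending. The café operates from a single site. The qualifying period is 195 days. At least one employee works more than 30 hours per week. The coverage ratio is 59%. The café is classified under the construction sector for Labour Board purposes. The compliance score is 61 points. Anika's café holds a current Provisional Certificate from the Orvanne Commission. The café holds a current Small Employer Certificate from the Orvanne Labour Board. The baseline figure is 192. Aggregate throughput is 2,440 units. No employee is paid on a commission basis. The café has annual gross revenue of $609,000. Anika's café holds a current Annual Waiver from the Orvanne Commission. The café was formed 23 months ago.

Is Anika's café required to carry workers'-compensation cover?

No — exception (a) applies; Anika's café is not required to carry workers'-compensation cover.

Exception (a) is satisfied on its face — a current Provisional Certificate is held; a current Small Employer Certificate is held. As to paragraphs (e)–(k): (e) is engaged (a current General Exemption Letter is held), but is itself disapplied by (f): (f) is engaged — a current Tier F Declaration is held. (g) would limit (f) — the qualifying period is 195 days, less than the 255 days limit — but (h) sets (g) aside: (h) operates against (g): a current Class 4 Exemption Letter is held. (i) would limit (h) — the compliance score is 61 points, meeting the 59 points threshold — but (j) sets (i) aside: (j) operates against (i): the café is classified under the construction sector. (k), which would lift (j), is not triggered — the baseline figure is 192, not under 192. So (a) applies.
Exception (b)'s conditions are all satisfied: every employee is an immediate family member; the business's age is 23 months, below the 27 months limit; the coverage ratio is 59%, meeting the 54% threshold. But: (l) operates — at least one employee exceeds 30 hours/week. So (b) is unavailable.
Exception (c) requires that the reference index is less than 425; but the reference index is 533, not less than 425, so (c) is unavailable.
Exception (d) is satisfied on its face — no employee is paid on commission; a current Annual Waiver is held; the employer operates from a single site. However, paragraphs (m)–(n) must be considered: (m) operates against (d): aggregate throughput is 2,440 units, below the 3,540 units limit. (n) is inapplicable (no current Schedule 4 Certificate is held), so (m) stands. (d) is therefore removed.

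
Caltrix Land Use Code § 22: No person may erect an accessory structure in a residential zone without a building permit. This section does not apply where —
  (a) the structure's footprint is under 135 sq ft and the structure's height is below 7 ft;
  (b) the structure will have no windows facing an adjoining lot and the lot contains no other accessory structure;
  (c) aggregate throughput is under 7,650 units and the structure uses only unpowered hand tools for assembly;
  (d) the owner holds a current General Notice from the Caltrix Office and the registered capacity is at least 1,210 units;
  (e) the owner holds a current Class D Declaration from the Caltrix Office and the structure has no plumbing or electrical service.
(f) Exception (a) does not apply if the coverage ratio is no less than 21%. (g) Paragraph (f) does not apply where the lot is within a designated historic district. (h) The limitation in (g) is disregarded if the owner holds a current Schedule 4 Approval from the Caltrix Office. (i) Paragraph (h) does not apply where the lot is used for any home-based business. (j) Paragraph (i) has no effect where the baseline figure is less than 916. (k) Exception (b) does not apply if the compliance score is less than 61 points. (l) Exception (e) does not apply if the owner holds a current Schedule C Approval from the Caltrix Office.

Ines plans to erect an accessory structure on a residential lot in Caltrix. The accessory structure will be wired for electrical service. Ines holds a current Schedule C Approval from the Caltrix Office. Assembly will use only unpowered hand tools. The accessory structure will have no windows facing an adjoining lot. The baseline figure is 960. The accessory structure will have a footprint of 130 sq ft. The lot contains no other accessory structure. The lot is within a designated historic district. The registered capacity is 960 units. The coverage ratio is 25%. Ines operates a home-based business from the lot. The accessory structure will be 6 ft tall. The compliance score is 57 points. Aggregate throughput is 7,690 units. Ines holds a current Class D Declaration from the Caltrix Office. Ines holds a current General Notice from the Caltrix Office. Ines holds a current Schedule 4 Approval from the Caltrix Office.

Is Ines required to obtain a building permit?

Exception (a)'s conditions are all satisfied: the structure's footprint is 130 sq ft, under the 135 sq ft limit; the structure's height is 6 ft, below the 7 ft limit. Considering the limiting provisions: (f) would limit (a) — the coverage ratio is 25%, meeting the 21% threshold — but (g) sets (f) aside: (g) operates against (f): the lot is in a historic district. (h) would limit (g) — a current Schedule 4 Approval is held — but (i) sets (h) aside: (i) is engaged — a home-based business operates on the lot. (j) does not operate here (the baseline figure is 960, not less than 916), so (i) stands. Exception (a) stands.
Exception (b) is satisfied on its face — no windows face an adjoining lot; the lot has no other accessory structure. Turning to paragraph (k): (k) applies — the compliance score is 57 points, less than the 61 points limit. (b) is therefore removed.
Exception (c) requires that aggregate throughput is under 7,650 units; but aggregate throughput is 7,690 units, not under 7,650 units, so (c) is unavailable.
Exception (d) fails — the registered capacity is 960 units, short of 1,210 units.
Exception (e) requires that the structure has no plumbing or electrical service; but electrical service is planned, so (e) is unavailable.

No — exception (a) applies; Ines does not need a building permit.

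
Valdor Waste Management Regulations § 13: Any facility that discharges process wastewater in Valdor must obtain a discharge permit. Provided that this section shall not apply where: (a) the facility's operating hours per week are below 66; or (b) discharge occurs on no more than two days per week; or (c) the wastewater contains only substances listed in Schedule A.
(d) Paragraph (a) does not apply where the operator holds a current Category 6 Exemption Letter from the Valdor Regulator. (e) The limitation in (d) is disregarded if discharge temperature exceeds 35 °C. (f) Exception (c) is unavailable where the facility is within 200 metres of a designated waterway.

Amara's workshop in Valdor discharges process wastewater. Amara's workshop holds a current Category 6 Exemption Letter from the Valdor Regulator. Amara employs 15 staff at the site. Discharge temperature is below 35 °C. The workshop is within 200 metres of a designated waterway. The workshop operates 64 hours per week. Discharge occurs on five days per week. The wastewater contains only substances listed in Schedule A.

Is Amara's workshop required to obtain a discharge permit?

Exception (a): the facility's operating hours per week are 64, below the 66 limit — every condition holds. But applying paragraphs (d)–(e): (d) is triggered — a current Category 6 Exemption Letter is held. (e), which would lift (d), is inapplicable — discharge temperature is below 35 °C. (a) is therefore removed.
Exception (b) does not apply: discharge occurs on five days per week.
All of (c)'s requirements are met (the wastewater is Schedule-A-only). But: (f) operates against (c): the workshop is within 200 m of a designated waterway. (c) is therefore removed.
No exception applies. The general rule governs.

Yes — Amara's workshop must obtain a discharge permit.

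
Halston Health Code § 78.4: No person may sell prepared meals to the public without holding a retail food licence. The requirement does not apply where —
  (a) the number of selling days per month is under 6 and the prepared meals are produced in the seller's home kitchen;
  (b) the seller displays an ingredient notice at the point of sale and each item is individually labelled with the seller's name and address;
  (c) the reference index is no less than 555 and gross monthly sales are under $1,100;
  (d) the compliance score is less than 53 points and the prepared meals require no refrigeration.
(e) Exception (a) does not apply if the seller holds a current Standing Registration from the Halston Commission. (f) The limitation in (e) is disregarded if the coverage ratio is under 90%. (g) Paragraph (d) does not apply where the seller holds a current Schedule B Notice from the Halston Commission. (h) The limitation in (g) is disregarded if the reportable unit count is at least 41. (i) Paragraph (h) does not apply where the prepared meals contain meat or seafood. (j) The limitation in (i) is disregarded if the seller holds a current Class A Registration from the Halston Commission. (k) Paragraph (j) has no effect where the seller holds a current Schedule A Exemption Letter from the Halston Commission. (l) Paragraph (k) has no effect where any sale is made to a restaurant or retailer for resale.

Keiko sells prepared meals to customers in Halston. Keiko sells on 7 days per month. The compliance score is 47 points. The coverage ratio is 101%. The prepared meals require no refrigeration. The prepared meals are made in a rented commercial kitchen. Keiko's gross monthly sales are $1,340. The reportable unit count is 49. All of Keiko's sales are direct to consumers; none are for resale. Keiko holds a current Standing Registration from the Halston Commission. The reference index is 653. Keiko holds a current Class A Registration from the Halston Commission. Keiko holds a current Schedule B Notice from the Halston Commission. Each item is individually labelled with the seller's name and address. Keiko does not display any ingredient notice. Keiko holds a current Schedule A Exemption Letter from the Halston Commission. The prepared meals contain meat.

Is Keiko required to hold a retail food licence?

Yes — Keiko must hold a retail food licence.

Exception (a) does not apply: the number of selling days per month is 7, not under 6.
Exception (b) fails — no ingredient notice is displayed.
Exception (c) fails — gross monthly sales are $1,340, not under $1,100.
Exception (d): the compliance score is 47 points, less than the 53 points limit; the prepared meals are shelf-stable — every condition holds. Turning to paragraphs (g)–(l): (g) is triggered — a current Schedule B Notice is held. (h) is engaged (the reportable unit count is 49, meeting the 41 threshold), but yields to (i): (i) operates — the prepared meals contain meat. (j) applies (a current Class A Registration is held), but is overridden by (k): (k) applies — a current Schedule A Exemption Letter is held. (l) is not triggered (no sales are for resale), so (k) stands. (d) is therefore removed.
No exception applies. The general rule governs.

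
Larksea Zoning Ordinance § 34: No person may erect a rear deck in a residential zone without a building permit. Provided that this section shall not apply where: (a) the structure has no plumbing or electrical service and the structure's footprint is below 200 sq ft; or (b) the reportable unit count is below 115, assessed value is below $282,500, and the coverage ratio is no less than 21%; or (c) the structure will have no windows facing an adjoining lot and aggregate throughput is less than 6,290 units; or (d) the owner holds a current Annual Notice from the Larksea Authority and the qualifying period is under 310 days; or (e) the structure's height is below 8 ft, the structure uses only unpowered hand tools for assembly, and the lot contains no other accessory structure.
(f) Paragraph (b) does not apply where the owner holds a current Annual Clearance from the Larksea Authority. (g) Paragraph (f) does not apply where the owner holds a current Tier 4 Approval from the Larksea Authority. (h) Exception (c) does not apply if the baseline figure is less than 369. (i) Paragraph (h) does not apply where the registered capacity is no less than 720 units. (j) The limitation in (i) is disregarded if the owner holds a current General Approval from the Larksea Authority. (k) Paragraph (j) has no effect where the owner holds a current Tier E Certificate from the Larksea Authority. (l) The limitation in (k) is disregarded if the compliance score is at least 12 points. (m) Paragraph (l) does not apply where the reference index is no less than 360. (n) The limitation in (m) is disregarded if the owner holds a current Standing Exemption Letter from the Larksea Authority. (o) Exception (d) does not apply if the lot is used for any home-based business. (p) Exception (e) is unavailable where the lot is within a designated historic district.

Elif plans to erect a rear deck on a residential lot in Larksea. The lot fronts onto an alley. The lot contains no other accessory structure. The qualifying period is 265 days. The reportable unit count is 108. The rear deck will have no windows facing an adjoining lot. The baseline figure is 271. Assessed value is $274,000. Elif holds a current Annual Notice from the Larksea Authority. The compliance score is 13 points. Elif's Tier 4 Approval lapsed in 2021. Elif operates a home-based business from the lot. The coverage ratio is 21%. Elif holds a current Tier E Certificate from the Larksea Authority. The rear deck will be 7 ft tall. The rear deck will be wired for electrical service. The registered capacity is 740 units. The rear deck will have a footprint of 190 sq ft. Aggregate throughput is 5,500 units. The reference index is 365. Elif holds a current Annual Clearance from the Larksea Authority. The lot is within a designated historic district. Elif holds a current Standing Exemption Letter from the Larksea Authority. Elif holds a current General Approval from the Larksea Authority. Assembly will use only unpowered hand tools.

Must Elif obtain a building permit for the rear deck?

Yes — Elif must obtain a building permit.

Exception (a) requires that the structure has no plumbing or electrical service; but electrical service is planned, so (a) is unavailable.
All of (b)'s requirements are met (the reportable unit count is 108, below the 115 limit; assessed value is $274,000, below the $282,500 limit; the coverage ratio is 21%, meeting the 21% threshold). But: (f) operates against (b): a current Annual Clearance is held. (g) is not triggered (the Tier 4 Approval is not current), so (f) stands. So (b) is unavailable.
Exception (c) is satisfied on its face — no windows face an adjoining lot; aggregate throughput is 5,500 units, less than the 6,290 units limit. But: (h) is triggered — the baseline figure is 271, less than the 369 limit. (i) applies (the registered capacity is 740 units, meeting the 720 units threshold), but is set aside by (j): (j) operates — a current General Approval is held. (k) would limit (j) — a current Tier E Certificate is held — but (l) sets (k) aside: (l) is engaged — the compliance score is 13 points, meeting the 12 points threshold. (m) is engaged (the reference index is 365, meeting the 360 threshold), but is set aside by (n): (n) operates against (m): a current Standing Exemption Letter is held. So (c) is unavailable.
Exception (d) is satisfied on its face — a current Annual Notice is held; the qualifying period is 265 days, under the 310 days limit. But applying paragraph (o): (o) operates — a home-based business operates on the lot. So (d) is unavailable.
Exception (e): the structure's height is 7 ft, below the 8 ft limit; assembly uses only hand tools; the lot has no other accessory structure — every condition holds. But applying paragraph (p): (p) operates against (e): the lot is in a historic district. Exception (e) does not apply.
Every exception is unavailable, so the rule governs.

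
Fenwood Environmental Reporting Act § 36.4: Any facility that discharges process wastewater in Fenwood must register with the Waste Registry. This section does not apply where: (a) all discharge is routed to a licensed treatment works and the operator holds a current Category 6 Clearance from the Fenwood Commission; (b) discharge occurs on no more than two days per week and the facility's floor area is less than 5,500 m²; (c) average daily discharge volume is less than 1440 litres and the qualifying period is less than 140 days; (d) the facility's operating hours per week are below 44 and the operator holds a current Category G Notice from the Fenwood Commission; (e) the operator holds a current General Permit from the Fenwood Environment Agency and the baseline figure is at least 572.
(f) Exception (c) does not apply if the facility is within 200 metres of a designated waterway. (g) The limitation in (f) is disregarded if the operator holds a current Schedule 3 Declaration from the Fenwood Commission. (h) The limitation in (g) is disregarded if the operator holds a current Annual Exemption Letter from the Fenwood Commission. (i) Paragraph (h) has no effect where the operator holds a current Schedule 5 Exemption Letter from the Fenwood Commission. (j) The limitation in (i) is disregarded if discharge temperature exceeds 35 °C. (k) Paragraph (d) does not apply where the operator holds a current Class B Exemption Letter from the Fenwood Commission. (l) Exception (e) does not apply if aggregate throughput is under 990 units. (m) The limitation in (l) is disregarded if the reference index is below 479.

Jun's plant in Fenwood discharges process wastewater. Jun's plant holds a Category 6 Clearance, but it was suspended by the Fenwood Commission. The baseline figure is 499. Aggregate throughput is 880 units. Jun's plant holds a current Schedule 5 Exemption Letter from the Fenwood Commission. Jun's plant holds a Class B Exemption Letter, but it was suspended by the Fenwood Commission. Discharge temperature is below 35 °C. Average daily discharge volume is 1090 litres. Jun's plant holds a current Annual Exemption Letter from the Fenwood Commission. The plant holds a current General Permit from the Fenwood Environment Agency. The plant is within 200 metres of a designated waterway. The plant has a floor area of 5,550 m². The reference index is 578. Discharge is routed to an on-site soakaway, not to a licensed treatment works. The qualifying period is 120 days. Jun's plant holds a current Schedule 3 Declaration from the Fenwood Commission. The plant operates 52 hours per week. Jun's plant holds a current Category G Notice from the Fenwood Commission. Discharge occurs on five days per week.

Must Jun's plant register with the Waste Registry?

Exception (a) requires that all discharge is routed to a licensed treatment works; but discharge is not routed to a licensed treatment works, so (a) is unavailable.
Exception (b) requires that discharge occurs on no more than two days per week; but discharge occurs on five days per week, so (b) is unavailable.
All of (c)'s requirements are met (average daily discharge volume is 1090 litres, less than the 1440 litres limit; the qualifying period is 120 days, less than the 140 days limit). Applying paragraphs (f)–(j): (f) applies (the plant is within 200 m of a designated waterway), but is overridden by (g): (g) applies — a current Schedule 3 Declaration is held. (h) applies (a current Annual Exemption Letter is held), but is itself disapplied by (i): (i) operates — a current Schedule 5 Exemption Letter is held. (j) does not operate here (discharge temperature is below 35 °C), so (i) stands. (c) remains available.
Exception (d) requires that the facility's operating hours per week are below 44; but the facility's operating hours per week are 52, not below 44, so (d) is unavailable.
Exception (e) does not apply: the baseline figure is 499, short of 572.

No — exception (c) applies; Jun's plant is not required to register with the Waste Registry.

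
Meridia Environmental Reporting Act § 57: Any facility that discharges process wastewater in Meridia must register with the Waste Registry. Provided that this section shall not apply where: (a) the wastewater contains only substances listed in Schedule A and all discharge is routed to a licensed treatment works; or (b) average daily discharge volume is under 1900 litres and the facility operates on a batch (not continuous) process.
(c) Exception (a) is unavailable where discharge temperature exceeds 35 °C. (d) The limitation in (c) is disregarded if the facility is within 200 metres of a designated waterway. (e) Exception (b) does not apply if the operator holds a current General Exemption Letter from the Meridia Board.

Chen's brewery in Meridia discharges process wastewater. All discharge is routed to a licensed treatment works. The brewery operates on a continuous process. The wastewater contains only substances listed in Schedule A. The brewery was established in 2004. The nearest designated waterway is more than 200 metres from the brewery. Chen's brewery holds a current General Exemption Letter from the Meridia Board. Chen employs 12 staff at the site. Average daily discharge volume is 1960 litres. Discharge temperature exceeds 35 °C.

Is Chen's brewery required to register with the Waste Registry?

Exception (a): the wastewater is Schedule-A-only; discharge is routed to a licensed treatment works — every condition holds. Turning to paragraphs (c)–(d): (c) operates against (a): discharge temperature exceeds 35 °C. (d), which would lift (c), is inapplicable — the brewery is more than 200 m from any designated waterway. (a) is therefore removed.
Exception (b) does not apply: average daily discharge volume is 1960 litres, not under 1900 litres.
None of the exceptions is available; § 57 applies in full.

Yes — Chen's brewery must register with the Waste Registry.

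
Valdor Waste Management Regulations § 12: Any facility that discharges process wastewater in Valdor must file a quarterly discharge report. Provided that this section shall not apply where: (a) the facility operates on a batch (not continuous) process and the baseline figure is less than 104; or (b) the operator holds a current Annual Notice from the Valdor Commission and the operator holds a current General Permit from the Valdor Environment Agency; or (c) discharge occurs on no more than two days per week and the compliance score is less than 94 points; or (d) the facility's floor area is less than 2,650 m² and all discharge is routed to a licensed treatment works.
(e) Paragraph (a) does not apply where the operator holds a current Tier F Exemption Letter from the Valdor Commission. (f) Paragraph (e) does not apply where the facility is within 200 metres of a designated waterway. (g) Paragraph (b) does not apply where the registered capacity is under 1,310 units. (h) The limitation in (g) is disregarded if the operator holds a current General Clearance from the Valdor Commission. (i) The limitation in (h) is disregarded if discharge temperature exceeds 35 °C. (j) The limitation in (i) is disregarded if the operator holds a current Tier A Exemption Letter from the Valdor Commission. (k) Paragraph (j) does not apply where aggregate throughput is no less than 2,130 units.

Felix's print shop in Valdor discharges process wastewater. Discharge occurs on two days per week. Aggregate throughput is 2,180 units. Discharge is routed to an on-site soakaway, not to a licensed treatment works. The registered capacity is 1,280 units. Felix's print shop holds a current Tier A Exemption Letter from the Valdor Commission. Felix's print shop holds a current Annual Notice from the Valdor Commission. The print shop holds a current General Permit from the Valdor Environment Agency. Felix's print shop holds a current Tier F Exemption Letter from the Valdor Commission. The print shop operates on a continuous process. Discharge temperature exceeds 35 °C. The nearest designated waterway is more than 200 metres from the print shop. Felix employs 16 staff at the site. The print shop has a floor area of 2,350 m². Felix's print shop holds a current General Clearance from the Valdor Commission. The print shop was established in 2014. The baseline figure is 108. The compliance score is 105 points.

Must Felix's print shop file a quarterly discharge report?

Yes — Felix's print shop must file a quarterly discharge report.

Exception (a) does not apply: the facility operates on a continuous process.
Exception (b): a current Annual Notice is held; a current General Permit is held — every condition holds. However, paragraphs (g)–(k) must be considered: (g) operates against (b): the registered capacity is 1,280 units, under the 1,310 units limit. (h) would limit (g) — a current General Clearance is held — but (i) sets (h) aside: (i) operates against (h): discharge temperature exceeds 35 °C. (j) is triggered (a current Tier A Exemption Letter is held), but is set aside by (k): (k) operates against (j): aggregate throughput is 2,180 units, meeting the 2,130 units threshold. So (b) is unavailable.
Exception (c) fails — the compliance score is 105 points, not less than 94 points.
Exception (d) does not apply: discharge is not routed to a licensed treatment works.
No exception displaces § 12.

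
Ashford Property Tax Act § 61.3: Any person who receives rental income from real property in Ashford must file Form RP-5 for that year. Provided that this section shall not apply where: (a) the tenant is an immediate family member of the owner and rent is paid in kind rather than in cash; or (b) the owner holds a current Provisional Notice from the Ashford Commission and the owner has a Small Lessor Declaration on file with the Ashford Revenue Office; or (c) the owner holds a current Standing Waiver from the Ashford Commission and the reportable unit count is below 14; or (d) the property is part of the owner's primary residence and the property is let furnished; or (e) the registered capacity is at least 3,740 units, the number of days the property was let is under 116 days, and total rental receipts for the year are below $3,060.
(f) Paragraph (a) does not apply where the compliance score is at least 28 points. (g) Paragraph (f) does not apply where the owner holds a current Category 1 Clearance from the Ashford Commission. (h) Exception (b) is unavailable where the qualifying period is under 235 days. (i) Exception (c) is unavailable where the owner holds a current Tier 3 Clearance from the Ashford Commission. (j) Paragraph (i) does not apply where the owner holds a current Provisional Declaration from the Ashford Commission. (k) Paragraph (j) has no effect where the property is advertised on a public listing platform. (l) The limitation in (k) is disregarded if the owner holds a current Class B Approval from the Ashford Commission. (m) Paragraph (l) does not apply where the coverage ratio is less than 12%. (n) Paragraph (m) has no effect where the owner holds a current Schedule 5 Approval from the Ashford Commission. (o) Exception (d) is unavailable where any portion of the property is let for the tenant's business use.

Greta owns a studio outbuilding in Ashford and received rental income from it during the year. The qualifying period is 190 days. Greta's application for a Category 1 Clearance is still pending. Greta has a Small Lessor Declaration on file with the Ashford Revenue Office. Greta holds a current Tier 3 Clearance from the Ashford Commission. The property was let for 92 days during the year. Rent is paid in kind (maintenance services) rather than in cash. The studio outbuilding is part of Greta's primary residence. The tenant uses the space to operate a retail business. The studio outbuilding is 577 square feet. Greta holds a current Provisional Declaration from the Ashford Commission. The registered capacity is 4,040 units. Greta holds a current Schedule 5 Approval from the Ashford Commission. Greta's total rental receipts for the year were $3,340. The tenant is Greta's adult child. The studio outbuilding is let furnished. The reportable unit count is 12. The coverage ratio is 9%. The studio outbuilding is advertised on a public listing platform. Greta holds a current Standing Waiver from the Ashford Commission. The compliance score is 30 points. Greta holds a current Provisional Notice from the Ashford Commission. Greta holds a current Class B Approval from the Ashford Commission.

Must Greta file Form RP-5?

No — exception (c) applies; Greta is not required to file Form RP-5.

Exception (a)'s conditions are all satisfied: the tenant is an immediate family member; rent is paid in kind. But: (f) operates — the compliance score is 30 points, meeting the 28 points threshold. (g), which would lift (f), does not operate here — there is no Category 1 Clearance in force. (a) is therefore removed.
All of (b)'s requirements are met (a current Provisional Notice is held; a Small Lessor Declaration is on file). Turning to paragraph (h): (h) operates against (b): the qualifying period is 190 days, under the 235 days limit. (b) is therefore removed.
Exception (c): a current Standing Waiver is held; the reportable unit count is 12, below the 14 limit — every condition holds. Applying paragraphs (i)–(n): (i) applies (a current Tier 3 Clearance is held), but yields to (j): (j) operates against (i): a current Provisional Declaration is held. (k) is engaged (the property is publicly advertised), but is set aside by (l): (l) is engaged — a current Class B Approval is held. (m) is triggered (the coverage ratio is 9%, less than the 12% limit), but is itself disapplied by (n): (n) applies — a current Schedule 5 Approval is held. Exception (c) stands.
Exception (d) is satisfied on its face — the studio outbuilding is part of the primary residence; the property is let furnished. But: (o) operates against (d): the space is let for business use. Exception (d) does not apply.
Exception (e) does not apply: total rental receipts for the year are $3,340, not below $3,060.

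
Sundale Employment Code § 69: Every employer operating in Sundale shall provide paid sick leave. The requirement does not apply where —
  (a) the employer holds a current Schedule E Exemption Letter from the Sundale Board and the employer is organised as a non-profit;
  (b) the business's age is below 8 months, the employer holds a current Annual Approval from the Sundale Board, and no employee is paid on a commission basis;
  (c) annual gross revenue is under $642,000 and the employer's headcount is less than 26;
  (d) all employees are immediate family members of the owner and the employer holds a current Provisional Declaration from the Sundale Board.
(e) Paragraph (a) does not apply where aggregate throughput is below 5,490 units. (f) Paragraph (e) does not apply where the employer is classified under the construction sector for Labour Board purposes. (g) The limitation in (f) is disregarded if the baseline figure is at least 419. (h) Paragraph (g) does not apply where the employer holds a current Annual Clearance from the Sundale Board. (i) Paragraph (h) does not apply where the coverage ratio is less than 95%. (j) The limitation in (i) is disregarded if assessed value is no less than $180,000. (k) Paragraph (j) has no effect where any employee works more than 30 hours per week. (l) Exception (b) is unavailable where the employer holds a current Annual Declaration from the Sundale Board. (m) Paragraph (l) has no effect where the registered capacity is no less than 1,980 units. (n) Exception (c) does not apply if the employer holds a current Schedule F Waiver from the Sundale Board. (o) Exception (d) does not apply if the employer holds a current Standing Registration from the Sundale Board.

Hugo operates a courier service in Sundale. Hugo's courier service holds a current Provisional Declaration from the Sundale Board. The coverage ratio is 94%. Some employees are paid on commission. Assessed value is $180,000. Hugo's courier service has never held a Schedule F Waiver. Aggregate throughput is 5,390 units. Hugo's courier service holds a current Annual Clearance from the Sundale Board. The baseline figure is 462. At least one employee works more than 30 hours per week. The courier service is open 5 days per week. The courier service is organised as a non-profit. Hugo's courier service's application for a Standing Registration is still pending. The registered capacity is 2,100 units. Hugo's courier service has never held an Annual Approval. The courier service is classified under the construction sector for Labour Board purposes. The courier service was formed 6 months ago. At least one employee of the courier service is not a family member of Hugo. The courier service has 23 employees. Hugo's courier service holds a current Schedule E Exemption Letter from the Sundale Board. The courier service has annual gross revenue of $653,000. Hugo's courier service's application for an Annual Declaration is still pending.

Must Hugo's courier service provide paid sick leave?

Yes — Hugo's courier service must provide paid sick leave.

Exception (a) is satisfied on its face — a current Schedule E Exemption Letter is held; the employer is a non-profit. However, paragraphs (e)–(k) must be considered: (e) applies — aggregate throughput is 5,390 units, below the 5,490 units limit. (f) would limit (e) — the courier service is classified under the construction sector — but (g) sets (f) aside: (g) applies — the baseline figure is 462, meeting the 419 threshold. (h) would limit (g) — a current Annual Clearance is held — but (i) sets (h) aside: (i) operates against (h): the coverage ratio is 94%, less than the 95% limit. (j) operates (assessed value is $180,000, meeting the $180,000 threshold), but is set aside by (k): (k) is engaged — at least one employee exceeds 30 hours/week. Exception (a) does not apply.
Exception (b) requires that the employer holds a current Annual Approval from the Sundale Board; but the Annual Approval is not current, so (b) is unavailable.
Exception (c) fails — annual gross revenue is $653,000, not under $642,000.
Exception (d) requires that all employees are immediate family members of the owner; but at least one employee is not a family member, so (d) is unavailable.
No exception is made out. Hugo's courier service falls within the general rule.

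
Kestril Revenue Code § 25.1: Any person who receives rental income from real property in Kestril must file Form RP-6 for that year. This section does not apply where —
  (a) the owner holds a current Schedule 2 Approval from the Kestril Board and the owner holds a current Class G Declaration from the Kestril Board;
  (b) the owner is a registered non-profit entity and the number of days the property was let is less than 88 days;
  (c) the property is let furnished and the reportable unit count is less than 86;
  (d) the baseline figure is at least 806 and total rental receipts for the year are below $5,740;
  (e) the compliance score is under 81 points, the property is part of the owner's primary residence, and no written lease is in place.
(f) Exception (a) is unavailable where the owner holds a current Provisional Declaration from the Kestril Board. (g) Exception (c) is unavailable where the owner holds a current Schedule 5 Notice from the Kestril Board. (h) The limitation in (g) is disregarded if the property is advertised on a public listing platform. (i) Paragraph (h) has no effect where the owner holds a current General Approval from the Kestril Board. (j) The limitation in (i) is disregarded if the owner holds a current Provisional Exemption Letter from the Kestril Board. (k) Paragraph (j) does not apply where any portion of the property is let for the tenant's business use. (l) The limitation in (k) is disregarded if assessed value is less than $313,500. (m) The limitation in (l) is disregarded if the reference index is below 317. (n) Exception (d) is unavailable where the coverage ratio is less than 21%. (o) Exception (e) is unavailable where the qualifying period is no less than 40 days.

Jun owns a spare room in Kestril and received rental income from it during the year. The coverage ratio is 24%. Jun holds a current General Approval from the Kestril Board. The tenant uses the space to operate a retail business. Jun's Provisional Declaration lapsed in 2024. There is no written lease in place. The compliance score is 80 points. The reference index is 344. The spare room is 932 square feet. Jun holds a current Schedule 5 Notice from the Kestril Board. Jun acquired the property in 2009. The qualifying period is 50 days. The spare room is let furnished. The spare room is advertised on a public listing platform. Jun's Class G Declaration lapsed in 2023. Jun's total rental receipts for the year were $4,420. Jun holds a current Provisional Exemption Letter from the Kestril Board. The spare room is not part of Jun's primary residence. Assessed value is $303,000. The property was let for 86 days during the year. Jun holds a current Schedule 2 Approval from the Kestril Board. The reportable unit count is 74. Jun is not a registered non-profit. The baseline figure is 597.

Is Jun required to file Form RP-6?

No — exception (c) applies; Jun is not required to file Form RP-6.

Exception (a) fails — no current Class G Declaration is held.
Exception (b) fails — Jun is not a registered non-profit.
Exception (c)'s conditions are all satisfied: the property is let furnished; the reportable unit count is 74, less than the 86 limit. As to paragraphs (g)–(m): (g) operates (a current Schedule 5 Notice is held), but is displaced by (h): (h) operates against (g): the property is publicly advertised. (i) is triggered (a current General Approval is held), but is itself disapplied by (j): (j) is engaged — a current Provisional Exemption Letter is held. (k) operates (the space is let for business use), but is set aside by (l): (l) operates against (k): assessed value is $303,000, less than the $313,500 limit. (m), which would lift (l), is not engaged — the reference index is 344, not below 317. So (c) applies.
Exception (d) requires that the baseline figure is at least 806; but the baseline figure is 597, short of 806, so (d) is unavailable.
Exception (e) fails — the spare room is not part of the primary residence.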